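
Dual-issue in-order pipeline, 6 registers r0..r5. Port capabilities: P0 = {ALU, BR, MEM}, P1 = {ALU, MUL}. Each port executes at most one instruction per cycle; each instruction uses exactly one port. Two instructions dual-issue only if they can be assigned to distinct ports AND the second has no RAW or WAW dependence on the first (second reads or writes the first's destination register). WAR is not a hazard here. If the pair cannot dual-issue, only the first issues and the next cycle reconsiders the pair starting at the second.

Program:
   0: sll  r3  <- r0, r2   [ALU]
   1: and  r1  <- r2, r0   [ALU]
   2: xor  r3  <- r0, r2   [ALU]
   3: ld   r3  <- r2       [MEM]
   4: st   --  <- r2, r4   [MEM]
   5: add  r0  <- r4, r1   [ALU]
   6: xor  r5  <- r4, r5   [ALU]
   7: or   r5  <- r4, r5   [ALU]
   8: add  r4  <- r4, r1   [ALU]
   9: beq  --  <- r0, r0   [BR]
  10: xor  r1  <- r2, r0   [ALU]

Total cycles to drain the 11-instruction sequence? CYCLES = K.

CYCLES = 7

0. sll.ALU;and.ALU @i0&i1  | dual
1. xor.ALU @i2  | WAW r3
2. ld.MEM @i3  | no-port MEM/MEM
3. st.MEM;add.ALU @i4&i5  | dual
4. xor.ALU @i6  | RAW+WAW r5
5. or.ALU;add.ALU @i7&i8  | dual
6. beq.BR;xor.ALU @i9&i10  | dual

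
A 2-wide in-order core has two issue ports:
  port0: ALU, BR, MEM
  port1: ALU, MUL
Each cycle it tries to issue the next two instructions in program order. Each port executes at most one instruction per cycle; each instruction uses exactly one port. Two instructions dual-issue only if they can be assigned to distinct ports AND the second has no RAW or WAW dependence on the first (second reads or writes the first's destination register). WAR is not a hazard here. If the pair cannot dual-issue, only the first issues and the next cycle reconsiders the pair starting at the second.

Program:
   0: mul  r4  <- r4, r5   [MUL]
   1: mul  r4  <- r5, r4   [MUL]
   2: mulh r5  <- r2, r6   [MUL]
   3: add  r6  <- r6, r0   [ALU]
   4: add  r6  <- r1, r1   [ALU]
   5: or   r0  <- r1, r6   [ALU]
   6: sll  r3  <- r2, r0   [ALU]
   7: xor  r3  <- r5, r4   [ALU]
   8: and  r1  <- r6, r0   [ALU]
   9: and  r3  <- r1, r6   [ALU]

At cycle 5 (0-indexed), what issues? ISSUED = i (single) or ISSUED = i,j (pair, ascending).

  cy0 -> i0 (mul) no-port MUL/MUL
  cy1 -> i1 (mul) no-port MUL/MUL
  cy2 -> i2+i3 (mulh/add) dual
  cy3 -> i4 (add) RAW r6
  cy4 -> i5 (or) RAW r0
  cy5 -> i6 (sll) WAW r3
  cy6 -> i7+i8 (xor/and) dual
  cy7 -> i9 (and) tail

ISSUED = 6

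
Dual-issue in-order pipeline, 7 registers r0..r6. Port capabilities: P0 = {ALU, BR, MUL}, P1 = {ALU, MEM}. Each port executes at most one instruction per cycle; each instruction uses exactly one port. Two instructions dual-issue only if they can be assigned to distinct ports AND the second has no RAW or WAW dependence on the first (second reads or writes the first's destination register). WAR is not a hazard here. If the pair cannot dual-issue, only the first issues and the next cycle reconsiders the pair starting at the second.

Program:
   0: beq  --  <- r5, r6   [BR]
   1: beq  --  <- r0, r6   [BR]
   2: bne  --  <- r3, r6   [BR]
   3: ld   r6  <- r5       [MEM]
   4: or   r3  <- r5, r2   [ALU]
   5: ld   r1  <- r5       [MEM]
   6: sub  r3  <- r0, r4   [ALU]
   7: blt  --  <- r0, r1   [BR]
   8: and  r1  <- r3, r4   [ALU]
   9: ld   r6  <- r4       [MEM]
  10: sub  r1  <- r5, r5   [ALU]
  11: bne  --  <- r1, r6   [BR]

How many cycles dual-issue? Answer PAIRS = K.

PAIRS = 4

0. beq @i0  | no-port BR/BR
1. beq @i1  | no-port BR/BR
2. bne ld @i2+i3  | pair
3. or ld @i4+i5  | pair
4. sub blt @i6+i7  | pair
5. and ld @i8+i9  | pair
6. sub @i10  | RAW r1
7. bne @i11  | tail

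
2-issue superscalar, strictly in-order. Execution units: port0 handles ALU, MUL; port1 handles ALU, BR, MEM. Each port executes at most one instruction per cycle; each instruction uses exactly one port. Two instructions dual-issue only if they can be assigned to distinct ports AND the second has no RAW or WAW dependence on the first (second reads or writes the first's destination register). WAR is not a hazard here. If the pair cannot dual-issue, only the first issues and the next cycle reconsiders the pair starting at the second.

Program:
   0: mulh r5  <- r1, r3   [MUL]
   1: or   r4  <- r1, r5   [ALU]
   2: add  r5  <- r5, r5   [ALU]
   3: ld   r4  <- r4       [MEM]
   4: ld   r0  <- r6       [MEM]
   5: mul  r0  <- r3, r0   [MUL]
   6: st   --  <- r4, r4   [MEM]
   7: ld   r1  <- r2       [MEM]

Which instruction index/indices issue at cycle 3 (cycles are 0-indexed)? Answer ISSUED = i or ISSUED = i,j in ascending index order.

ISSUED = 4

#0 head=0: mulh i0 RAW r5
#1 head=1: or/add i1/i2 pair
#2 head=3: ld i3 no-port MEM/MEM
#3 head=4: ld i4 RAW+WAW r0
#4 head=5: mul/st i5/i6 pair
#5 head=7: ld i7 tail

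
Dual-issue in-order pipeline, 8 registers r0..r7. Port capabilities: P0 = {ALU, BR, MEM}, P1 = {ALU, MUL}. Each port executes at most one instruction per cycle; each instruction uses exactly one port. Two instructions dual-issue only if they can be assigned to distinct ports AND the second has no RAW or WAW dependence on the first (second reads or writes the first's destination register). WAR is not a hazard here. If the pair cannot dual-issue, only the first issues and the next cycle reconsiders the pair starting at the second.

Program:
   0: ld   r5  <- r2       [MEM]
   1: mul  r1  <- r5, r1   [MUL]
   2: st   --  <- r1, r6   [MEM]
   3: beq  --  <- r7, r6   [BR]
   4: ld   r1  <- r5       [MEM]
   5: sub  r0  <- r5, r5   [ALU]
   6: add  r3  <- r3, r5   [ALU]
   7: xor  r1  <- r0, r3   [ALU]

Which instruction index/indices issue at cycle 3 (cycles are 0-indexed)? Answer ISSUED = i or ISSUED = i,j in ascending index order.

ISSUED = 3

#0 head=0: ld.MEM i0 RAW r5
#1 head=1: mul.MUL i1 RAW r1
#2 head=2: st.MEM i2 no-port MEM/BR
#3 head=3: beq.BR i3 no-port BR/MEM
#4 head=4: ld.MEM sub.ALU i4,i5 dual
#5 head=6: add.ALU i6 RAW r3
#6 head=7: xor.ALU i7 tail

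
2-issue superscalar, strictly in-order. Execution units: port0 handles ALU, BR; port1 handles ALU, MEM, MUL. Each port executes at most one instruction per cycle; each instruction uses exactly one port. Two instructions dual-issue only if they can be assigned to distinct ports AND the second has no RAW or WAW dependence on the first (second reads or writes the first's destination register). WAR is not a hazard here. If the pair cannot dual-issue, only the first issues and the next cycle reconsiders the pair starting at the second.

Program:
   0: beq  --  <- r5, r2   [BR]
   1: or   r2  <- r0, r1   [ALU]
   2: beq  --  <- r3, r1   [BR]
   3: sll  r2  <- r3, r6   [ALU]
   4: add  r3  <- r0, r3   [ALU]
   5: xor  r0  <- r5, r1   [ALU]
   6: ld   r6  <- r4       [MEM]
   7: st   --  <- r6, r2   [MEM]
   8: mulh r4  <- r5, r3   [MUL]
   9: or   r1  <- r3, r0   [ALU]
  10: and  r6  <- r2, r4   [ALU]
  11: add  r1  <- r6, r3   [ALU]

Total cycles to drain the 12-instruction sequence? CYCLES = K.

CYCLES = 8

c0: i0+i1 beq.BR/or.ALU  pair
c1: i2+i3 beq.BR/sll.ALU  pair
c2: i4+i5 add.ALU/xor.ALU  pair
c3: i6 ld.MEM  no-port MEM/MEM
c4: i7 st.MEM  no-port MEM/MUL
c5: i8+i9 mulh.MUL/or.ALU  pair
c6: i10 and.ALU  RAW r6
c7: i11 add.ALU  tail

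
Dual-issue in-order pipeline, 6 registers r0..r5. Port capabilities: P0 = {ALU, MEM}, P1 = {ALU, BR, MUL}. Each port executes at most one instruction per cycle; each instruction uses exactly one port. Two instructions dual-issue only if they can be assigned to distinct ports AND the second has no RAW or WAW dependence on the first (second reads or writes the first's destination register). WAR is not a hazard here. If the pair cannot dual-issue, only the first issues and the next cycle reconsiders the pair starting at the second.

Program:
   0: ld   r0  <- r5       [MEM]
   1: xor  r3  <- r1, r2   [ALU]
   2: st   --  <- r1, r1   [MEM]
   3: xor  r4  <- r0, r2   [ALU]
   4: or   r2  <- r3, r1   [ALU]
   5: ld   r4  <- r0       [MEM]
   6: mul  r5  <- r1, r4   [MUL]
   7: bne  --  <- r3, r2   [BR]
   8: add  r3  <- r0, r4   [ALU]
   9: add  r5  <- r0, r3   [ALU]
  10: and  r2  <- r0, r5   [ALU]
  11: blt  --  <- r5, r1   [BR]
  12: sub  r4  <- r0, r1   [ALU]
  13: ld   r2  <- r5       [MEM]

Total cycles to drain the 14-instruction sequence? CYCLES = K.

CYCLES = 8

  cy0 -> i0/i1 (ld.MEM xor.ALU) pair
  cy1 -> i2/i3 (st.MEM xor.ALU) pair
  cy2 -> i4/i5 (or.ALU ld.MEM) pair
  cy3 -> i6 (mul.MUL) no-port MUL/BR
  cy4 -> i7/i8 (bne.BR add.ALU) pair
  cy5 -> i9 (add.ALU) RAW r5
  cy6 -> i10/i11 (and.ALU blt.BR) pair
  cy7 -> i12/i13 (sub.ALU ld.MEM) pair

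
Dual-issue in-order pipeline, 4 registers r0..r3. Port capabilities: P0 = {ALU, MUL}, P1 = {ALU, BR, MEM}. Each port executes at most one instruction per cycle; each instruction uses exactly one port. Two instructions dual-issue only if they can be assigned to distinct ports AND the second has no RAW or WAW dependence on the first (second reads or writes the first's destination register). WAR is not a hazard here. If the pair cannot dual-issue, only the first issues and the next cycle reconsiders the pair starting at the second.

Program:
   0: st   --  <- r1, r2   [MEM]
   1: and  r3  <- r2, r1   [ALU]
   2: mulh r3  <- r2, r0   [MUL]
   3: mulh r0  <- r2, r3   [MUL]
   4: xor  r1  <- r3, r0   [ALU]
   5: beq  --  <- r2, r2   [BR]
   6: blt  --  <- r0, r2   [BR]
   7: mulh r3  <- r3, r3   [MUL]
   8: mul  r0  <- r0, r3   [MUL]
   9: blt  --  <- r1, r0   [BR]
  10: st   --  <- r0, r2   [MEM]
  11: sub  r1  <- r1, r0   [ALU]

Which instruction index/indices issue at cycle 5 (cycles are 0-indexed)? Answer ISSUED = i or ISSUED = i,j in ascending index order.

[0] i0/i1  st;and  -- dual
[1] i2  mulh  -- no-port MUL/MUL
[2] i3  mulh  -- RAW r0
[3] i4/i5  xor;beq  -- dual
[4] i6/i7  blt;mulh  -- dual
[5] i8  mul  -- RAW r0
[6] i9  blt  -- no-port BR/MEM
[7] i10/i11  st;sub  -- dual

ISSUED = 8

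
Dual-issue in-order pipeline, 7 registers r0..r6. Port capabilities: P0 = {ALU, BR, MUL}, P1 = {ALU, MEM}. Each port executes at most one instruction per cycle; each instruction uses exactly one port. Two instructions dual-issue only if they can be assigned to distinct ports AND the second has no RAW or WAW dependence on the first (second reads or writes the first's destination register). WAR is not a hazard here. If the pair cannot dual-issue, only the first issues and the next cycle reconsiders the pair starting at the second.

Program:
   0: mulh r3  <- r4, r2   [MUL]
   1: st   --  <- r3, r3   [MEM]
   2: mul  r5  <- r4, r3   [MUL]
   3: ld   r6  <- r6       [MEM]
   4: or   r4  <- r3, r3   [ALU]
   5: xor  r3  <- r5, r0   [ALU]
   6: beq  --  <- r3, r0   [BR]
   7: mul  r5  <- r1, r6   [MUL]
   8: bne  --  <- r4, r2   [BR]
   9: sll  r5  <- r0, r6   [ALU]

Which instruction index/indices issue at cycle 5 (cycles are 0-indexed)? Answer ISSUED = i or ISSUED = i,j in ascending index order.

ISSUED = 7

  cy0 -> i0 (mulh.MUL) RAW r3
  cy1 -> i1&i2 (st.MEM;mul.MUL) dual
  cy2 -> i3&i4 (ld.MEM;or.ALU) dual
  cy3 -> i5 (xor.ALU) RAW r3
  cy4 -> i6 (beq.BR) no-port BR/MUL
  cy5 -> i7 (mul.MUL) no-port MUL/BR
  cy6 -> i8&i9 (bne.BR;sll.ALU) dual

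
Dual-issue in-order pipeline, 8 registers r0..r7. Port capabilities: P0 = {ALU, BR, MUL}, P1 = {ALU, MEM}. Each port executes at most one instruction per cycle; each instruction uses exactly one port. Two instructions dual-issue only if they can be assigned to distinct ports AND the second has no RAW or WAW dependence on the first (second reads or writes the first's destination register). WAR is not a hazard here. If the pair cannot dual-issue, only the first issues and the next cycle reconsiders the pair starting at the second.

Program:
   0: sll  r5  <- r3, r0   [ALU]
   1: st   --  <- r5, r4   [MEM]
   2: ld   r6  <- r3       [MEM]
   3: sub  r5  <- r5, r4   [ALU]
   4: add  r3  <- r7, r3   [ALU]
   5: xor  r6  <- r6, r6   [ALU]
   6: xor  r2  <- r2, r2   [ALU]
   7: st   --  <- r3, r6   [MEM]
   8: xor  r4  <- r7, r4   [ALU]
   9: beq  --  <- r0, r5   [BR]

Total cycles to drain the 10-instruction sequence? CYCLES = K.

CYCLES = 6

c0: i0 sll  RAW r5
c1: i1 st  no-port MEM/MEM
c2: i2/i3 ld+sub  pair
c3: i4/i5 add+xor  pair
c4: i6/i7 xor+st  pair
c5: i8/i9 xor+beq  pair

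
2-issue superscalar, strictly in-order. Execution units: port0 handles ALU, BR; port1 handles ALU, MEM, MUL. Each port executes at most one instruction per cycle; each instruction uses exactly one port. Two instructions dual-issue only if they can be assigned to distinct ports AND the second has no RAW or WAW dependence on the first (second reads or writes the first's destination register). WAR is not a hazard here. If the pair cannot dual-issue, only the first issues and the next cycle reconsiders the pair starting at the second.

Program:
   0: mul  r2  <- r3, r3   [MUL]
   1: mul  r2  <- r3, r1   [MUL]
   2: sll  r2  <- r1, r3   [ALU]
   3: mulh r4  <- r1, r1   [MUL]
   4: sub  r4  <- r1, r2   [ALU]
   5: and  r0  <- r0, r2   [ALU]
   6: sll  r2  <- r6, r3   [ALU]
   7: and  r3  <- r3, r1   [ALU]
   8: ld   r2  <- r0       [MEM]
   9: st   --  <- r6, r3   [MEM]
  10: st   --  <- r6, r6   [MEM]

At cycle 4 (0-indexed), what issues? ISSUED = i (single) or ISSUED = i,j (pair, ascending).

#0 head=0: mul i0 no-port MUL/MUL
#1 head=1: mul i1 WAW r2
#2 head=2: sll+mulh i2/i3 2-wide
#3 head=4: sub+and i4/i5 2-wide
#4 head=6: sll+and i6/i7 2-wide
#5 head=8: ld i8 no-port MEM/MEM
#6 head=9: st i9 no-port MEM/MEM
#7 head=10: st i10 tail

ISSUED = 6,7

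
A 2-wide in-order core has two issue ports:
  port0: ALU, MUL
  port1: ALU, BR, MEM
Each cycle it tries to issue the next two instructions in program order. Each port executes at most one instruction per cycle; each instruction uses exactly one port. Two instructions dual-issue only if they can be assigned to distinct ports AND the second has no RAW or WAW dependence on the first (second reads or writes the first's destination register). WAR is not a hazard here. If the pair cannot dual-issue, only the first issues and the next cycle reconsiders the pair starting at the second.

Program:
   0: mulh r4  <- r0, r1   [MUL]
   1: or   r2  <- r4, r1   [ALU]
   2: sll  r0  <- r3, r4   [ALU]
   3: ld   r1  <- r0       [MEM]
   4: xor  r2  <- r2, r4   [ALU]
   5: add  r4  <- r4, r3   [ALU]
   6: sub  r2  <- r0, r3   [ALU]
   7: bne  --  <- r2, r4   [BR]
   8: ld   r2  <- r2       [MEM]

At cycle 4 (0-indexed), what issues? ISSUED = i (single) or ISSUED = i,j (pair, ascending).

ISSUED = 7

  cy0 -> i0 (mulh) RAW r4
  cy1 -> i1/i2 (or+sll) 2-wide
  cy2 -> i3/i4 (ld+xor) 2-wide
  cy3 -> i5/i6 (add+sub) 2-wide
  cy4 -> i7 (bne) no-port BR/MEM
  cy5 -> i8 (ld) tail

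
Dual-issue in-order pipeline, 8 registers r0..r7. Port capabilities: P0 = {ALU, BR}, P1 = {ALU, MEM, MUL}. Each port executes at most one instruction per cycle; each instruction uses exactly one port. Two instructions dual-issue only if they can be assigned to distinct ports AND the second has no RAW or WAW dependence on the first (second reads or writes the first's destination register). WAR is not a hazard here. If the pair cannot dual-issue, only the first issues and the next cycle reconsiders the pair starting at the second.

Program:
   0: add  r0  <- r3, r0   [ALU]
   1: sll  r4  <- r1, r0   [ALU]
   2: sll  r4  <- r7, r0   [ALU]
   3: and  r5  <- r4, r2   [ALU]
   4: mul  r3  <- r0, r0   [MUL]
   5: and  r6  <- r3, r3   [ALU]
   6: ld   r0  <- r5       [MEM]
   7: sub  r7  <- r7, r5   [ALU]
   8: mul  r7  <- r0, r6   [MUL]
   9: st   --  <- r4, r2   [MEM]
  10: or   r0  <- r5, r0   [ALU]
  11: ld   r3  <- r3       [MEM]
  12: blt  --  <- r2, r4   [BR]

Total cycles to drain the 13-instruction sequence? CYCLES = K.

#0 head=0: add i0 RAW r0
#1 head=1: sll i1 WAW r4
#2 head=2: sll i2 RAW r4
#3 head=3: and+mul i3&i4 2-wide
#4 head=5: and+ld i5&i6 2-wide
#5 head=7: sub i7 WAW r7
#6 head=8: mul i8 no-port MUL/MEM
#7 head=9: st+or i9&i10 2-wide
#8 head=11: ld+blt i11&i12 2-wide

CYCLES = 9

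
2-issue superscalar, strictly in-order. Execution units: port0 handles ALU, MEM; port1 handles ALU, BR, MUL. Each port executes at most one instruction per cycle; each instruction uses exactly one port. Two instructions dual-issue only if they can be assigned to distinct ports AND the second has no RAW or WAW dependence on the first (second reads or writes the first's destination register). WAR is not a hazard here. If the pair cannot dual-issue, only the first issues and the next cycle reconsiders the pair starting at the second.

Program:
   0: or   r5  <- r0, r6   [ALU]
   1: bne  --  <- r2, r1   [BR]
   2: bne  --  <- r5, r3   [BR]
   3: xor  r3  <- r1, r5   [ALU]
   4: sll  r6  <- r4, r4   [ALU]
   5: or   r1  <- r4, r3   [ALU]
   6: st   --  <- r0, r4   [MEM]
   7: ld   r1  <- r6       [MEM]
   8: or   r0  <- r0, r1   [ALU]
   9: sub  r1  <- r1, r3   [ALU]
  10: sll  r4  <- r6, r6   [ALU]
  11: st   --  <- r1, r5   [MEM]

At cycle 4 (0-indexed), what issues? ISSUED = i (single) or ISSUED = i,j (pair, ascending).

ISSUED = 7

t=0 i0,i1:or.ALU;bne.BR ; 2-wide
t=1 i2,i3:bne.BR;xor.ALU ; 2-wide
t=2 i4,i5:sll.ALU;or.ALU ; 2-wide
t=3 i6:st.MEM ; no-port MEM/MEM
t=4 i7:ld.MEM ; RAW r1
t=5 i8,i9:or.ALU;sub.ALU ; 2-wide
t=6 i10,i11:sll.ALU;st.MEM ; 2-wide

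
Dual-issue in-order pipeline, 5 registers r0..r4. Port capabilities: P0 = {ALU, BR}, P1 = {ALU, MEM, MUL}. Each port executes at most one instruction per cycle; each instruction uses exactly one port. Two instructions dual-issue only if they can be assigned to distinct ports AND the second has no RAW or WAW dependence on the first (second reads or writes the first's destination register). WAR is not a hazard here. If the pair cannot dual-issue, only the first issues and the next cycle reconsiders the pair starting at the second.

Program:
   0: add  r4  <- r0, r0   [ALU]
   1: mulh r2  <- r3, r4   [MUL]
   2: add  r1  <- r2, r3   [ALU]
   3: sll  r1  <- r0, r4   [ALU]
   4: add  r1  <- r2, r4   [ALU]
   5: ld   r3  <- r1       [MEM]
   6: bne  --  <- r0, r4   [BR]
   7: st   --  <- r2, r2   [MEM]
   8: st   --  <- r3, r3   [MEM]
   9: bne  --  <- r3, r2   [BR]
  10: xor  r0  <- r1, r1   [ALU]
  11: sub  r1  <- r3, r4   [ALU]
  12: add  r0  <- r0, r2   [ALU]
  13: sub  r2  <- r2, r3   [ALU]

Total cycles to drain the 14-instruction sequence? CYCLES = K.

[0] i0  add.ALU  -- RAW r4
[1] i1  mulh.MUL  -- RAW r2
[2] i2  add.ALU  -- WAW r1
[3] i3  sll.ALU  -- WAW r1
[4] i4  add.ALU  -- RAW r1
[5] i5/i6  ld.MEM+bne.BR  -- pair
[6] i7  st.MEM  -- no-port MEM/MEM
[7] i8/i9  st.MEM+bne.BR  -- pair
[8] i10/i11  xor.ALU+sub.ALU  -- pair
[9] i12/i13  add.ALU+sub.ALU  -- pair

CYCLES = 10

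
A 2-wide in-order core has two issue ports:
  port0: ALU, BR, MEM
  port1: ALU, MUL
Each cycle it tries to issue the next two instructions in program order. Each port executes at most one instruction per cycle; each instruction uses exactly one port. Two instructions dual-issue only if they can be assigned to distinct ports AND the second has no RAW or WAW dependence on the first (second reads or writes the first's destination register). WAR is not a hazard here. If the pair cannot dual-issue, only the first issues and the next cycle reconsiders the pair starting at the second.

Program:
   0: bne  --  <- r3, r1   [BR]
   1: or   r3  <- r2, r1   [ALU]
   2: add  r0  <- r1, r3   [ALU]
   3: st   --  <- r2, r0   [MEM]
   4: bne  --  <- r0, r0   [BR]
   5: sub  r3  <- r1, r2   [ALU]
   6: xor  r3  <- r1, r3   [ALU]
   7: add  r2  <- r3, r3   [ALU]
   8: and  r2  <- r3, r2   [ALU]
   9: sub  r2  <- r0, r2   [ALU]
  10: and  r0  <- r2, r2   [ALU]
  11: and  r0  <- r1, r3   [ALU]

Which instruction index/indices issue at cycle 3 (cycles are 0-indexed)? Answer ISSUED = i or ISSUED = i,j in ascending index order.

ISSUED = 4,5

t=0 i0/i1:bne;or ; dual
t=1 i2:add ; RAW r0
t=2 i3:st ; no-port MEM/BR
t=3 i4/i5:bne;sub ; dual
t=4 i6:xor ; RAW r3
t=5 i7:add ; RAW+WAW r2
t=6 i8:and ; RAW+WAW r2
t=7 i9:sub ; RAW r2
t=8 i10:and ; WAW r0
t=9 i11:and ; tail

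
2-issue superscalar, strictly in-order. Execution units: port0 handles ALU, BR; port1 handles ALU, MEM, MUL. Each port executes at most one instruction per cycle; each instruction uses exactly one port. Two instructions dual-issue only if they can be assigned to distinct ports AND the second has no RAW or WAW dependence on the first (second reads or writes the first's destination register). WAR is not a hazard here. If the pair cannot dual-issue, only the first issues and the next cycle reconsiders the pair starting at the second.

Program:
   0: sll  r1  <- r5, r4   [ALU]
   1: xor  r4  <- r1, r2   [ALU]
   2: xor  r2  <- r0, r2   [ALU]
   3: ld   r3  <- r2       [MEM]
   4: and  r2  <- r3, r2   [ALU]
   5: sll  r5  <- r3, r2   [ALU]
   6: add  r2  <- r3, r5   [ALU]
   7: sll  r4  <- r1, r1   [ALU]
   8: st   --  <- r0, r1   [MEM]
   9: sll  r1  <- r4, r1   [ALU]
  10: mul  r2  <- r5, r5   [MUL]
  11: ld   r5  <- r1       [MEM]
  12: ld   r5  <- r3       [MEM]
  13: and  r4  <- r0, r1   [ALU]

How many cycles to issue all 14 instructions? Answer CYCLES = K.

  cy0 -> i0 (sll.ALU) RAW r1
  cy1 -> i1/i2 (xor.ALU/xor.ALU) 2-wide
  cy2 -> i3 (ld.MEM) RAW r3
  cy3 -> i4 (and.ALU) RAW r2
  cy4 -> i5 (sll.ALU) RAW r5
  cy5 -> i6/i7 (add.ALU/sll.ALU) 2-wide
  cy6 -> i8/i9 (st.MEM/sll.ALU) 2-wide
  cy7 -> i10 (mul.MUL) no-port MUL/MEM
  cy8 -> i11 (ld.MEM) no-port MEM/MEM
  cy9 -> i12/i13 (ld.MEM/and.ALU) 2-wide

CYCLES = 10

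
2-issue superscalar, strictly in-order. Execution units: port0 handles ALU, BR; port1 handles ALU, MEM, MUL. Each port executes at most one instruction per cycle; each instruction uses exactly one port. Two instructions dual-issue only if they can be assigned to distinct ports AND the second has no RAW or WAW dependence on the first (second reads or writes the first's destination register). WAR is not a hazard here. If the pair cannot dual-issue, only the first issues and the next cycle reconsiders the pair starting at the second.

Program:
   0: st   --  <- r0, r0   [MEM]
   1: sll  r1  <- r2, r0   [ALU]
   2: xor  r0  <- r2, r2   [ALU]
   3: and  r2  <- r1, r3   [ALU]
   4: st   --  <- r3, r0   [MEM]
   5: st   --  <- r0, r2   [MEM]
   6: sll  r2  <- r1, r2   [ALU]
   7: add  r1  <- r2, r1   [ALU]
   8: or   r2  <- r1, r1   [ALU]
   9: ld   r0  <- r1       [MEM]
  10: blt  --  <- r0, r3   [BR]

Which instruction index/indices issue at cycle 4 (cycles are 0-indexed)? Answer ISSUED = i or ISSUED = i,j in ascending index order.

c0: i0&i1 st.MEM;sll.ALU  2-wide
c1: i2&i3 xor.ALU;and.ALU  2-wide
c2: i4 st.MEM  no-port MEM/MEM
c3: i5&i6 st.MEM;sll.ALU  2-wide
c4: i7 add.ALU  RAW r1
c5: i8&i9 or.ALU;ld.MEM  2-wide
c6: i10 blt.BR  tail

ISSUED = 7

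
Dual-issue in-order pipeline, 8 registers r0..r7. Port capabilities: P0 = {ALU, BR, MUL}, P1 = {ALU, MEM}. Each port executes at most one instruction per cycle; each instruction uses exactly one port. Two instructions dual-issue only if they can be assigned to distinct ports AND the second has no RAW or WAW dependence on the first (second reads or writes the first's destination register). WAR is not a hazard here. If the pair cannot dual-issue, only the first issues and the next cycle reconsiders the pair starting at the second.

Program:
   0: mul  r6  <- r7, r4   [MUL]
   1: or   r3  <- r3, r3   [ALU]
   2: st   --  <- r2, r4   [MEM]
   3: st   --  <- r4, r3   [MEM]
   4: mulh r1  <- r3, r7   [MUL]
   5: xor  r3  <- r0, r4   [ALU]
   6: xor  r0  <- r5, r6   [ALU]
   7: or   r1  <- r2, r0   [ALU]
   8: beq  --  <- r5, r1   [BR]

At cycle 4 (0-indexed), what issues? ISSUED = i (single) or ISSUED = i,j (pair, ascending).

ISSUED = 7

  cy0 -> i0+i1 (mul;or) dual
  cy1 -> i2 (st) no-port MEM/MEM
  cy2 -> i3+i4 (st;mulh) dual
  cy3 -> i5+i6 (xor;xor) dual
  cy4 -> i7 (or) RAW r1
  cy5 -> i8 (beq) tail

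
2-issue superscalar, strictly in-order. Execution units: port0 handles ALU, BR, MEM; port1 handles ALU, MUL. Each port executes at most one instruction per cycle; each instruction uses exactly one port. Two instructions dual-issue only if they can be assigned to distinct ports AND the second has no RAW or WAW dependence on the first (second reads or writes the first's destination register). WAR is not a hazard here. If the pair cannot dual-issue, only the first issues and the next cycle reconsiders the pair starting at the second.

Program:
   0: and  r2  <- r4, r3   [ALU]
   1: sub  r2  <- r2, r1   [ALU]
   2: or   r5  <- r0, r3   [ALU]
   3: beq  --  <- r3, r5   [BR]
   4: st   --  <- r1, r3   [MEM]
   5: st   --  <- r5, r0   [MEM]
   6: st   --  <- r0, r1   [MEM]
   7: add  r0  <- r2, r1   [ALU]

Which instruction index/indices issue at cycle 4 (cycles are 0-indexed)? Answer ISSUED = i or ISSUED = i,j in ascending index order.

  cy0 -> i0 (and.ALU) RAW+WAW r2
  cy1 -> i1/i2 (sub.ALU;or.ALU) dual
  cy2 -> i3 (beq.BR) no-port BR/MEM
  cy3 -> i4 (st.MEM) no-port MEM/MEM
  cy4 -> i5 (st.MEM) no-port MEM/MEM
  cy5 -> i6/i7 (st.MEM;add.ALU) dual

ISSUED = 5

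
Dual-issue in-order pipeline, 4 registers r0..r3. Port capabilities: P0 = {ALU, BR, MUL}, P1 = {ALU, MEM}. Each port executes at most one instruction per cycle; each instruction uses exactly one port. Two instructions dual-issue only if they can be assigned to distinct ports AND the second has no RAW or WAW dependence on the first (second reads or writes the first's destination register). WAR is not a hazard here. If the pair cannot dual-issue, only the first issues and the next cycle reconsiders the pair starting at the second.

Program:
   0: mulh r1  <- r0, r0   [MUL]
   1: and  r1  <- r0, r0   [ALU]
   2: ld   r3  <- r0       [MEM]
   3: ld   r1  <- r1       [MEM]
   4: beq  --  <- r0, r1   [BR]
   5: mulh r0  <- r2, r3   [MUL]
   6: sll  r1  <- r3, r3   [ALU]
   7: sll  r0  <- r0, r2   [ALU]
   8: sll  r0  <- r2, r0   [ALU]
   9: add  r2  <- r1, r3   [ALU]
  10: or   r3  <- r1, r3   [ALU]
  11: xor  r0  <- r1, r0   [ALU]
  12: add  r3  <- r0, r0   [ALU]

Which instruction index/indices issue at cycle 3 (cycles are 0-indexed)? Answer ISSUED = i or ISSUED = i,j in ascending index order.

  cy0 -> i0 (mulh.MUL) WAW r1
  cy1 -> i1+i2 (and.ALU/ld.MEM) 2-wide
  cy2 -> i3 (ld.MEM) RAW r1
  cy3 -> i4 (beq.BR) no-port BR/MUL
  cy4 -> i5+i6 (mulh.MUL/sll.ALU) 2-wide
  cy5 -> i7 (sll.ALU) RAW+WAW r0
  cy6 -> i8+i9 (sll.ALU/add.ALU) 2-wide
  cy7 -> i10+i11 (or.ALU/xor.ALU) 2-wide
  cy8 -> i12 (add.ALU) tail

ISSUED = 4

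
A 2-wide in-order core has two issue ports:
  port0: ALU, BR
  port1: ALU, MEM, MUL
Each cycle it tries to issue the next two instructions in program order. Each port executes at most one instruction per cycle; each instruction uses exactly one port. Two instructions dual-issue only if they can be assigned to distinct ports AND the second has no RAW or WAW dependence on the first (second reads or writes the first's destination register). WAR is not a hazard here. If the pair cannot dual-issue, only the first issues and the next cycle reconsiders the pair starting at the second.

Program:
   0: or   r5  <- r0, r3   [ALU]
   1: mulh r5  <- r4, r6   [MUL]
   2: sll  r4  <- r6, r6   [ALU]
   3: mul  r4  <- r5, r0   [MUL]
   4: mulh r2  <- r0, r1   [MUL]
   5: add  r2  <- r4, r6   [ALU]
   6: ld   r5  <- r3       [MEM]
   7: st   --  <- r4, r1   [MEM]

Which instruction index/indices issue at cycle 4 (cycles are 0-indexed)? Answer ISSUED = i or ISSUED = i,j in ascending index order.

  cy0 -> i0 (or.ALU) WAW r5
  cy1 -> i1,i2 (mulh.MUL/sll.ALU) dual
  cy2 -> i3 (mul.MUL) no-port MUL/MUL
  cy3 -> i4 (mulh.MUL) WAW r2
  cy4 -> i5,i6 (add.ALU/ld.MEM) dual
  cy5 -> i7 (st.MEM) tail

ISSUED = 5,6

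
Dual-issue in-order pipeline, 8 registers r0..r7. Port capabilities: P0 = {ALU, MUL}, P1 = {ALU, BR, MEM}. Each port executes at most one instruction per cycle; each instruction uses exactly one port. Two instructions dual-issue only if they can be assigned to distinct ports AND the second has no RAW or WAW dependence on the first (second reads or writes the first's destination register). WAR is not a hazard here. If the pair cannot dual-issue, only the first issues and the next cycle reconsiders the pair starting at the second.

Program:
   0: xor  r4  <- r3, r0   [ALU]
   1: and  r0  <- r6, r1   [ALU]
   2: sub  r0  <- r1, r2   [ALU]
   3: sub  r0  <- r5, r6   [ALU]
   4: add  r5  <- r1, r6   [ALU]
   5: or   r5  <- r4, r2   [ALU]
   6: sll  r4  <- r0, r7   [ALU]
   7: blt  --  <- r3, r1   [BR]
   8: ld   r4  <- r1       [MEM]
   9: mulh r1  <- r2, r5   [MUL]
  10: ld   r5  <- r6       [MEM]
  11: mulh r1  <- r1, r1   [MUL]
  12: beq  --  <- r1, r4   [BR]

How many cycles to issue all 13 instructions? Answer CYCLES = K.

CYCLES = 8

#0 head=0: xor and i0&i1 pair
#1 head=2: sub i2 WAW r0
#2 head=3: sub add i3&i4 pair
#3 head=5: or sll i5&i6 pair
#4 head=7: blt i7 no-port BR/MEM
#5 head=8: ld mulh i8&i9 pair
#6 head=10: ld mulh i10&i11 pair
#7 head=12: beq i12 tail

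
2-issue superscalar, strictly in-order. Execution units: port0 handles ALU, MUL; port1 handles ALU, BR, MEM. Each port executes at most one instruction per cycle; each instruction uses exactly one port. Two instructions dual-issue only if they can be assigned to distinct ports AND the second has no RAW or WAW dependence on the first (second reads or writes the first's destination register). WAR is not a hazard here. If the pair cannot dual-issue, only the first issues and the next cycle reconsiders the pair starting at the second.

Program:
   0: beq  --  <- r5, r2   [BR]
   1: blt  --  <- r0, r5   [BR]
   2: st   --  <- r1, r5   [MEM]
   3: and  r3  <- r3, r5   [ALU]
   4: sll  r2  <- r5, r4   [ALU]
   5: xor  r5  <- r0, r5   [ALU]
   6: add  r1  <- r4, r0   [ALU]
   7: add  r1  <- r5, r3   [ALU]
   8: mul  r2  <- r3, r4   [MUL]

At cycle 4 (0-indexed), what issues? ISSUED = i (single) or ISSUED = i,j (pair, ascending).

#0 head=0: beq.BR i0 no-port BR/BR
#1 head=1: blt.BR i1 no-port BR/MEM
#2 head=2: st.MEM+and.ALU i2+i3 pair
#3 head=4: sll.ALU+xor.ALU i4+i5 pair
#4 head=6: add.ALU i6 WAW r1
#5 head=7: add.ALU+mul.MUL i7+i8 pair

ISSUED = 6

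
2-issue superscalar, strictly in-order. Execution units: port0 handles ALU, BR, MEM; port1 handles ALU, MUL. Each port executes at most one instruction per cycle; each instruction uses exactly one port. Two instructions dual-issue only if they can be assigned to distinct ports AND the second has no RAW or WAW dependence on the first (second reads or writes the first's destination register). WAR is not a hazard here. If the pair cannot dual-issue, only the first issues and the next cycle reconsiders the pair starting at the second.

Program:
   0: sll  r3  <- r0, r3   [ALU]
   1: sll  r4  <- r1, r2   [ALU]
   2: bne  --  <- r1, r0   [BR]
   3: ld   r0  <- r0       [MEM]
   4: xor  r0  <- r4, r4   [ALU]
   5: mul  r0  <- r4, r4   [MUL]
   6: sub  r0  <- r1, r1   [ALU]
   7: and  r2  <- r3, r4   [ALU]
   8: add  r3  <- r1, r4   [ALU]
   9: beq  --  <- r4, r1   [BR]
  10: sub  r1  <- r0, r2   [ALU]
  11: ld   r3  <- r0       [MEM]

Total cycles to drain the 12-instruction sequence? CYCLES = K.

CYCLES = 8

c0: i0,i1 sll+sll  dual
c1: i2 bne  no-port BR/MEM
c2: i3 ld  WAW r0
c3: i4 xor  WAW r0
c4: i5 mul  WAW r0
c5: i6,i7 sub+and  dual
c6: i8,i9 add+beq  dual
c7: i10,i11 sub+ld  dual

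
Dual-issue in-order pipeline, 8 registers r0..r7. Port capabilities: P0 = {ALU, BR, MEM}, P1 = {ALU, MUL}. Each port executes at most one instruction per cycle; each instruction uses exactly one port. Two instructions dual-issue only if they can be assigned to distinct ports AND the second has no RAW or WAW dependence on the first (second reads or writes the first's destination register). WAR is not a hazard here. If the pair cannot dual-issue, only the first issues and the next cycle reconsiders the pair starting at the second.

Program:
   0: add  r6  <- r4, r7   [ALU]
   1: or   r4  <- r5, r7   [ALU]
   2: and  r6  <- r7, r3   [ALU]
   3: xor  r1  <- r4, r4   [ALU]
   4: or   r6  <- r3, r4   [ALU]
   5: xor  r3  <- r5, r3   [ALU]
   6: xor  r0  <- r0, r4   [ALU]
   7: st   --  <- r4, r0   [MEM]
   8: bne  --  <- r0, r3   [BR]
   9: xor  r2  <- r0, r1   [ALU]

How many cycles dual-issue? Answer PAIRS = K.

PAIRS = 4

c0: i0+i1 add.ALU or.ALU  pair
c1: i2+i3 and.ALU xor.ALU  pair
c2: i4+i5 or.ALU xor.ALU  pair
c3: i6 xor.ALU  RAW r0
c4: i7 st.MEM  no-port MEM/BR
c5: i8+i9 bne.BR xor.ALU  pair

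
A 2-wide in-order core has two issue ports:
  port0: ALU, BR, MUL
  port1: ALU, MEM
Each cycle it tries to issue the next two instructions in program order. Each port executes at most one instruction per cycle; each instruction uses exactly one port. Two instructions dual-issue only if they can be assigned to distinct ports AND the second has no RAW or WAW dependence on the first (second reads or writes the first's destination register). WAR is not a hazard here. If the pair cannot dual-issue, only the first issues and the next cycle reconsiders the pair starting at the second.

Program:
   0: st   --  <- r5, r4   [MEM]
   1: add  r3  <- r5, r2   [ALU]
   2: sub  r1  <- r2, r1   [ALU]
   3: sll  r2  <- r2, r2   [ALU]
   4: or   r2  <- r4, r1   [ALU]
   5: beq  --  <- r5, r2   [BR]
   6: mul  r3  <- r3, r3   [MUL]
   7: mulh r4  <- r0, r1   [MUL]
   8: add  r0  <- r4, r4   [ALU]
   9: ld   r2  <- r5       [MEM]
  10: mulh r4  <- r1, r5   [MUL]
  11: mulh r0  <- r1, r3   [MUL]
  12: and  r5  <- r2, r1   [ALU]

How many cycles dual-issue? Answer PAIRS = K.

PAIRS = 4

[0] i0,i1  st.MEM add.ALU  -- dual
[1] i2,i3  sub.ALU sll.ALU  -- dual
[2] i4  or.ALU  -- RAW r2
[3] i5  beq.BR  -- no-port BR/MUL
[4] i6  mul.MUL  -- no-port MUL/MUL
[5] i7  mulh.MUL  -- RAW r4
[6] i8,i9  add.ALU ld.MEM  -- dual
[7] i10  mulh.MUL  -- no-port MUL/MUL
[8] i11,i12  mulh.MUL and.ALU  -- dual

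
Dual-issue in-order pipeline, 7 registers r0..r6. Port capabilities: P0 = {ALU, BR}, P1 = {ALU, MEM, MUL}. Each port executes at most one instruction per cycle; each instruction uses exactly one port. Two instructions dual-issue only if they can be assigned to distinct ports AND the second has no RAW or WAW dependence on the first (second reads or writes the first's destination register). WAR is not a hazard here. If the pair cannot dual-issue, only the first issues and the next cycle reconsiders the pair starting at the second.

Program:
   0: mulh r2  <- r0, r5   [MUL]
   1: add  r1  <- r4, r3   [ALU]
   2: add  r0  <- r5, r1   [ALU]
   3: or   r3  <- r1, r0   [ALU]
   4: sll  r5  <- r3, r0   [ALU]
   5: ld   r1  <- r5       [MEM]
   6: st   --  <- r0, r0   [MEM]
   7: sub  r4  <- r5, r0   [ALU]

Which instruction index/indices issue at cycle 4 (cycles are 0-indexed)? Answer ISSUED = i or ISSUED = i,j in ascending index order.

ISSUED = 5

  cy0 -> i0,i1 (mulh/add) dual
  cy1 -> i2 (add) RAW r0
  cy2 -> i3 (or) RAW r3
  cy3 -> i4 (sll) RAW r5
  cy4 -> i5 (ld) no-port MEM/MEM
  cy5 -> i6,i7 (st/sub) dual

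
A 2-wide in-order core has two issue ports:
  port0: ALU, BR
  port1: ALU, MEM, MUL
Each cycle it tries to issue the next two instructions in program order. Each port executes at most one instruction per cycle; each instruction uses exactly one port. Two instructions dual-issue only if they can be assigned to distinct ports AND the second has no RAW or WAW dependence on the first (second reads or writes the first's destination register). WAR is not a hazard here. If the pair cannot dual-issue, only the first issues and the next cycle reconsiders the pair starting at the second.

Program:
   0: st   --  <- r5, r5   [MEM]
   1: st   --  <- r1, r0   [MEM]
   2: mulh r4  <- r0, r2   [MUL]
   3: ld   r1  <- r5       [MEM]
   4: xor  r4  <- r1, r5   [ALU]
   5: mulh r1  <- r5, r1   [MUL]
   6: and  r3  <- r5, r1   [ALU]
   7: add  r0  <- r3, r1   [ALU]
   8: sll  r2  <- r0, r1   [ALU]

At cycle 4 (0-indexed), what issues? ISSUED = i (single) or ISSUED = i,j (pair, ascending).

ISSUED = 4,5

#0 head=0: st.MEM i0 no-port MEM/MEM
#1 head=1: st.MEM i1 no-port MEM/MUL
#2 head=2: mulh.MUL i2 no-port MUL/MEM
#3 head=3: ld.MEM i3 RAW r1
#4 head=4: xor.ALU+mulh.MUL i4&i5 2-wide
#5 head=6: and.ALU i6 RAW r3
#6 head=7: add.ALU i7 RAW r0
#7 head=8: sll.ALU i8 tail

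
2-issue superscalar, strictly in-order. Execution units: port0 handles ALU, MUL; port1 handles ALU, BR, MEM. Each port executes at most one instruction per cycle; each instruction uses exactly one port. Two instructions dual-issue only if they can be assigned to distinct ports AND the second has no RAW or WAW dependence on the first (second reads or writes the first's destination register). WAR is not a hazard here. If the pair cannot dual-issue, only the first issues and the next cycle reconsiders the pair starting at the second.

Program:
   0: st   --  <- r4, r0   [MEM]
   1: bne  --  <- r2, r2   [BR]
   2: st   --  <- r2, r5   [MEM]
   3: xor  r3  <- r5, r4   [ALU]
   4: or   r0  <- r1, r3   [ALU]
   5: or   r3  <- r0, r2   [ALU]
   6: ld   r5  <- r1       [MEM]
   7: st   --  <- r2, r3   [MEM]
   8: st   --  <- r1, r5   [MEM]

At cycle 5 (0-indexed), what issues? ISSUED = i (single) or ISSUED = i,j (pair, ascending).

ISSUED = 7

0. st @i0  | no-port MEM/BR
1. bne @i1  | no-port BR/MEM
2. st+xor @i2&i3  | dual
3. or @i4  | RAW r0
4. or+ld @i5&i6  | dual
5. st @i7  | no-port MEM/MEM
6. st @i8  | tail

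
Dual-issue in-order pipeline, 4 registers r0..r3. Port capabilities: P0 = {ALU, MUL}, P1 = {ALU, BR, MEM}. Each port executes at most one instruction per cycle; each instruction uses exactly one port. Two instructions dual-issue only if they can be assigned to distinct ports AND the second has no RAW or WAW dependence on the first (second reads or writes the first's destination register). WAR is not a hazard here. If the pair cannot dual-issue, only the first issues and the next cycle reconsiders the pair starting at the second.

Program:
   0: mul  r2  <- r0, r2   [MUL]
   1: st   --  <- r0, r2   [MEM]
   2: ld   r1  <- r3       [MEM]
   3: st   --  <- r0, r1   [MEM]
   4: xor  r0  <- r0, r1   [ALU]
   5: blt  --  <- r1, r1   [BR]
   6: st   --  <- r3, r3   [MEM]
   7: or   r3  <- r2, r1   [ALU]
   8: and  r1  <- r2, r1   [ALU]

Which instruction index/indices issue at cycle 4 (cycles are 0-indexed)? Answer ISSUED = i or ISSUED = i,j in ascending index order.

ISSUED = 5

c0: i0 mul  RAW r2
c1: i1 st  no-port MEM/MEM
c2: i2 ld  no-port MEM/MEM
c3: i3+i4 st xor  pair
c4: i5 blt  no-port BR/MEM
c5: i6+i7 st or  pair
c6: i8 and  tail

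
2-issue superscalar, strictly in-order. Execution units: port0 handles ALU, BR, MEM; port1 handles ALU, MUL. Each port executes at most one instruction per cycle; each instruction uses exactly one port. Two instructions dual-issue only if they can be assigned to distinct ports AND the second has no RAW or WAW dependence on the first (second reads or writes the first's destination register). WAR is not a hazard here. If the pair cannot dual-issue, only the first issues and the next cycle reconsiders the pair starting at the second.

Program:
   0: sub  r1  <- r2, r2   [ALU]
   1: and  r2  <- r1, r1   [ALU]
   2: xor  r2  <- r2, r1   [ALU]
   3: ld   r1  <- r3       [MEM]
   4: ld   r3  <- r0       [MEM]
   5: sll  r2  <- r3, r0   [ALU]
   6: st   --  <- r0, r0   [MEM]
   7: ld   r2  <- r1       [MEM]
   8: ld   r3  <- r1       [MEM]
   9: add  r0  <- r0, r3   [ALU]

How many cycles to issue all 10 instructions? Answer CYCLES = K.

#0 head=0: sub i0 RAW r1
#1 head=1: and i1 RAW+WAW r2
#2 head=2: xor/ld i2+i3 dual
#3 head=4: ld i4 RAW r3
#4 head=5: sll/st i5+i6 dual
#5 head=7: ld i7 no-port MEM/MEM
#6 head=8: ld i8 RAW r3
#7 head=9: add i9 tail

CYCLES = 8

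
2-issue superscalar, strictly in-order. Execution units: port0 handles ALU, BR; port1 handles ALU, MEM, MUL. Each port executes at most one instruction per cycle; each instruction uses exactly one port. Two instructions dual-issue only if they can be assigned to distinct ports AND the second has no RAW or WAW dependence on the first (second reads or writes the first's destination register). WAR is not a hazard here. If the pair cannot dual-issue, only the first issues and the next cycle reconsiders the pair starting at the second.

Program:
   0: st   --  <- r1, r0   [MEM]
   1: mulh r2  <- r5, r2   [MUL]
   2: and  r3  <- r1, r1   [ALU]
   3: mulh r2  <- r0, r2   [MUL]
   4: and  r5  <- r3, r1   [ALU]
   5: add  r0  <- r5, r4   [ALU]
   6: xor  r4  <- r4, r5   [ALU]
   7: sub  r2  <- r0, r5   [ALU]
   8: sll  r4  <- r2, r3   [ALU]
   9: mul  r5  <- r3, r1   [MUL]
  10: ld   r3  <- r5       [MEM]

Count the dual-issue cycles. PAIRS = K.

PAIRS = 4

  cy0 -> i0 (st) no-port MEM/MUL
  cy1 -> i1,i2 (mulh/and) pair
  cy2 -> i3,i4 (mulh/and) pair
  cy3 -> i5,i6 (add/xor) pair
  cy4 -> i7 (sub) RAW r2
  cy5 -> i8,i9 (sll/mul) pair
  cy6 -> i10 (ld) tail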